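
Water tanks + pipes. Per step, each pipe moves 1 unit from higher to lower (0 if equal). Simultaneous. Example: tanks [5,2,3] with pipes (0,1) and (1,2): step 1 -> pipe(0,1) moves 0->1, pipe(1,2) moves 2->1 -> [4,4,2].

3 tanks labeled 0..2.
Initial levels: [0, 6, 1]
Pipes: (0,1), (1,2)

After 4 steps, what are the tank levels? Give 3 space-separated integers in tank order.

Answer: 3 1 3

Derivation:
Step 1: flows [1->0,1->2] -> levels [1 4 2]
Step 2: flows [1->0,1->2] -> levels [2 2 3]
Step 3: flows [0=1,2->1] -> levels [2 3 2]
Step 4: flows [1->0,1->2] -> levels [3 1 3]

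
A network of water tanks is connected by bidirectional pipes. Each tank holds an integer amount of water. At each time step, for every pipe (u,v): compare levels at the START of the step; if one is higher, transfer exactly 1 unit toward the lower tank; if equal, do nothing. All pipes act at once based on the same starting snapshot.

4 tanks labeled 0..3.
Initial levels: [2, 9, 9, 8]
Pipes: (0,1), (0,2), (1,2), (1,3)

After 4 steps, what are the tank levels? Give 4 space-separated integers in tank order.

Step 1: flows [1->0,2->0,1=2,1->3] -> levels [4 7 8 9]
Step 2: flows [1->0,2->0,2->1,3->1] -> levels [6 8 6 8]
Step 3: flows [1->0,0=2,1->2,1=3] -> levels [7 6 7 8]
Step 4: flows [0->1,0=2,2->1,3->1] -> levels [6 9 6 7]

Answer: 6 9 6 7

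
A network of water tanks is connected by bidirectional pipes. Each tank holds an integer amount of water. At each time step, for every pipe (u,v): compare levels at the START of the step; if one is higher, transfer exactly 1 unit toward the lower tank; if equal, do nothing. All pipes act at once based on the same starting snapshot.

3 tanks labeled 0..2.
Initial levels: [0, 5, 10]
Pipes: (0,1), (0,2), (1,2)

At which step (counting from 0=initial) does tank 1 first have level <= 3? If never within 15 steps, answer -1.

Step 1: flows [1->0,2->0,2->1] -> levels [2 5 8]
Step 2: flows [1->0,2->0,2->1] -> levels [4 5 6]
Step 3: flows [1->0,2->0,2->1] -> levels [6 5 4]
Step 4: flows [0->1,0->2,1->2] -> levels [4 5 6]
  -> period-2 cycle (repeats step 2); tank 1 never drops to <=3
Tank 1 never reaches <=3 within 15 steps

Answer: -1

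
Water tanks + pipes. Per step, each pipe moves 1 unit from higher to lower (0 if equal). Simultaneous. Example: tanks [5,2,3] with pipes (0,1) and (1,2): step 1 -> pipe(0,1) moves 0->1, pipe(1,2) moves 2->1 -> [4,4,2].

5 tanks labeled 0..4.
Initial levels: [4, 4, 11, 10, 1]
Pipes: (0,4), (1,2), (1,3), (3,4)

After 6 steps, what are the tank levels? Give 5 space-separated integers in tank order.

Answer: 5 6 7 6 6

Derivation:
Step 1: flows [0->4,2->1,3->1,3->4] -> levels [3 6 10 8 3]
Step 2: flows [0=4,2->1,3->1,3->4] -> levels [3 8 9 6 4]
Step 3: flows [4->0,2->1,1->3,3->4] -> levels [4 8 8 6 4]
Step 4: flows [0=4,1=2,1->3,3->4] -> levels [4 7 8 6 5]
Step 5: flows [4->0,2->1,1->3,3->4] -> levels [5 7 7 6 5]
Step 6: flows [0=4,1=2,1->3,3->4] -> levels [5 6 7 6 6]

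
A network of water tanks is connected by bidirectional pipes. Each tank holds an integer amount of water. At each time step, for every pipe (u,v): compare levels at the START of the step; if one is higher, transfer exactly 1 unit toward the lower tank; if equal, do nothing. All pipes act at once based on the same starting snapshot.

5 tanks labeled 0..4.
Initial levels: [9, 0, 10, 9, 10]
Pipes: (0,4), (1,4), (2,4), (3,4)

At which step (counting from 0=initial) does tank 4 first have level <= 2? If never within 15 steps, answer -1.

Answer: -1

Derivation:
Step 1: flows [4->0,4->1,2=4,4->3] -> levels [10 1 10 10 7]
Step 2: flows [0->4,4->1,2->4,3->4] -> levels [9 2 9 9 9]
Step 3: flows [0=4,4->1,2=4,3=4] -> levels [9 3 9 9 8]
Step 4: flows [0->4,4->1,2->4,3->4] -> levels [8 4 8 8 10]
Step 5: flows [4->0,4->1,4->2,4->3] -> levels [9 5 9 9 6]
Step 6: flows [0->4,4->1,2->4,3->4] -> levels [8 6 8 8 8]
Step 7: flows [0=4,4->1,2=4,3=4] -> levels [8 7 8 8 7]
Step 8: flows [0->4,1=4,2->4,3->4] -> levels [7 7 7 7 10]
Step 9: flows [4->0,4->1,4->2,4->3] -> levels [8 8 8 8 6]
Step 10: flows [0->4,1->4,2->4,3->4] -> levels [7 7 7 7 10]
  -> period-2 cycle (repeats step 8); tank 4 never drops to <=2
Tank 4 never reaches <=2 within 15 steps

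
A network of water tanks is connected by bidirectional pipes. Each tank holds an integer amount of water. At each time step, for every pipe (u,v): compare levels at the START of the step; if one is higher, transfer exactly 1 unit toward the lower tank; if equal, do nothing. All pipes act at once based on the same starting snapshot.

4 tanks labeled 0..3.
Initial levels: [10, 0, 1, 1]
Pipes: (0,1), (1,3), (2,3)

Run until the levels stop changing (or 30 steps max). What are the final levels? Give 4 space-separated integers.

Step 1: flows [0->1,3->1,2=3] -> levels [9 2 1 0]
Step 2: flows [0->1,1->3,2->3] -> levels [8 2 0 2]
Step 3: flows [0->1,1=3,3->2] -> levels [7 3 1 1]
Step 4: flows [0->1,1->3,2=3] -> levels [6 3 1 2]
Step 5: flows [0->1,1->3,3->2] -> levels [5 3 2 2]
Step 6: flows [0->1,1->3,2=3] -> levels [4 3 2 3]
Step 7: flows [0->1,1=3,3->2] -> levels [3 4 3 2]
Step 8: flows [1->0,1->3,2->3] -> levels [4 2 2 4]
Step 9: flows [0->1,3->1,3->2] -> levels [3 4 3 2]
  -> period-2 cycle: step 9 state = step 7 state; never stabilizes
  -> state at step 30: (30-7) mod 2 = 1, same as step 8 -> [4 2 2 4]

Answer: 4 2 2 4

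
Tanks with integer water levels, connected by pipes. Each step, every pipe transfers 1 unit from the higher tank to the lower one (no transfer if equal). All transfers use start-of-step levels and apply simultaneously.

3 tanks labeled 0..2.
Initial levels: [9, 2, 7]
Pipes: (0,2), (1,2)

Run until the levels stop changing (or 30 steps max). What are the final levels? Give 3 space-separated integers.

Step 1: flows [0->2,2->1] -> levels [8 3 7]
Step 2: flows [0->2,2->1] -> levels [7 4 7]
Step 3: flows [0=2,2->1] -> levels [7 5 6]
Step 4: flows [0->2,2->1] -> levels [6 6 6]
Step 5: flows [0=2,1=2] -> levels [6 6 6]
  -> stable (no change)

Answer: 6 6 6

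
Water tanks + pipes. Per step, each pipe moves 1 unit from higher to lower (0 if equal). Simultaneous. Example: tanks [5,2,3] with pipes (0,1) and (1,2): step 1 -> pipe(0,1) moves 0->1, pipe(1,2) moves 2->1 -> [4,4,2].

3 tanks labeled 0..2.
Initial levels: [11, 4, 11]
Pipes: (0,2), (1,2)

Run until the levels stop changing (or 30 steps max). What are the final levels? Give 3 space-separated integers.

Answer: 8 8 10

Derivation:
Step 1: flows [0=2,2->1] -> levels [11 5 10]
Step 2: flows [0->2,2->1] -> levels [10 6 10]
Step 3: flows [0=2,2->1] -> levels [10 7 9]
Step 4: flows [0->2,2->1] -> levels [9 8 9]
Step 5: flows [0=2,2->1] -> levels [9 9 8]
Step 6: flows [0->2,1->2] -> levels [8 8 10]
Step 7: flows [2->0,2->1] -> levels [9 9 8]
  -> period-2 cycle: step 7 state = step 5 state; never stabilizes
  -> state at step 30: (30-5) mod 2 = 1, same as step 6 -> [8 8 10]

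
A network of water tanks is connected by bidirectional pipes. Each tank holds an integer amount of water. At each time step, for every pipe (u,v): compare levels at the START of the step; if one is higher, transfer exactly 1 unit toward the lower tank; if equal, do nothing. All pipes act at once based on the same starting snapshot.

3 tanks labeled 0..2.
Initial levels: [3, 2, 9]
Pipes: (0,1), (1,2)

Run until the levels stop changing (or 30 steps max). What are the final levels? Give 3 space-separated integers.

Step 1: flows [0->1,2->1] -> levels [2 4 8]
Step 2: flows [1->0,2->1] -> levels [3 4 7]
Step 3: flows [1->0,2->1] -> levels [4 4 6]
Step 4: flows [0=1,2->1] -> levels [4 5 5]
Step 5: flows [1->0,1=2] -> levels [5 4 5]
Step 6: flows [0->1,2->1] -> levels [4 6 4]
Step 7: flows [1->0,1->2] -> levels [5 4 5]
  -> period-2 cycle: step 7 state = step 5 state; never stabilizes
  -> state at step 30: (30-5) mod 2 = 1, same as step 6 -> [4 6 4]

Answer: 4 6 4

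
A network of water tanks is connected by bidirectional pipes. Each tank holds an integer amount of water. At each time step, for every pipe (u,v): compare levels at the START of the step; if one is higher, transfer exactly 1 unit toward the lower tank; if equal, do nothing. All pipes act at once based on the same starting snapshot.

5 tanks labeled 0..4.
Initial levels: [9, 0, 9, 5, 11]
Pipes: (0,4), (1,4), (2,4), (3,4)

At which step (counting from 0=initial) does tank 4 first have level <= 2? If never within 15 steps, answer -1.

Answer: -1

Derivation:
Step 1: flows [4->0,4->1,4->2,4->3] -> levels [10 1 10 6 7]
Step 2: flows [0->4,4->1,2->4,4->3] -> levels [9 2 9 7 7]
Step 3: flows [0->4,4->1,2->4,3=4] -> levels [8 3 8 7 8]
Step 4: flows [0=4,4->1,2=4,4->3] -> levels [8 4 8 8 6]
Step 5: flows [0->4,4->1,2->4,3->4] -> levels [7 5 7 7 8]
Step 6: flows [4->0,4->1,4->2,4->3] -> levels [8 6 8 8 4]
Step 7: flows [0->4,1->4,2->4,3->4] -> levels [7 5 7 7 8]
  -> period-2 cycle (repeats step 5); tank 4 never drops to <=2
Tank 4 never reaches <=2 within 15 steps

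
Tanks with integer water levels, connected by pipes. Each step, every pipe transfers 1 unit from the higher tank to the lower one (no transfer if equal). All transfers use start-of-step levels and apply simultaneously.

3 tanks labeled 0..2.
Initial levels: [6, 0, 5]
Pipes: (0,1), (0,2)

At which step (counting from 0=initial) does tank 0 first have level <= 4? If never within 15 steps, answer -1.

Step 1: flows [0->1,0->2] -> levels [4 1 6]
Tank 0 first reaches <=4 at step 1

Answer: 1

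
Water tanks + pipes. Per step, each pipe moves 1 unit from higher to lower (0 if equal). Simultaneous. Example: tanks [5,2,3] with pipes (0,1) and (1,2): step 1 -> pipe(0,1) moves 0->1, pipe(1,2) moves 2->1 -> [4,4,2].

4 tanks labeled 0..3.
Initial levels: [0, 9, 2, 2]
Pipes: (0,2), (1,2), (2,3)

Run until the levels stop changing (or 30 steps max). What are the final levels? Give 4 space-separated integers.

Answer: 3 5 2 3

Derivation:
Step 1: flows [2->0,1->2,2=3] -> levels [1 8 2 2]
Step 2: flows [2->0,1->2,2=3] -> levels [2 7 2 2]
Step 3: flows [0=2,1->2,2=3] -> levels [2 6 3 2]
Step 4: flows [2->0,1->2,2->3] -> levels [3 5 2 3]
Step 5: flows [0->2,1->2,3->2] -> levels [2 4 5 2]
Step 6: flows [2->0,2->1,2->3] -> levels [3 5 2 3]
  -> period-2 cycle: step 6 state = step 4 state; never stabilizes
  -> state at step 30: (30-4) mod 2 = 0, same as step 4 -> [3 5 2 3]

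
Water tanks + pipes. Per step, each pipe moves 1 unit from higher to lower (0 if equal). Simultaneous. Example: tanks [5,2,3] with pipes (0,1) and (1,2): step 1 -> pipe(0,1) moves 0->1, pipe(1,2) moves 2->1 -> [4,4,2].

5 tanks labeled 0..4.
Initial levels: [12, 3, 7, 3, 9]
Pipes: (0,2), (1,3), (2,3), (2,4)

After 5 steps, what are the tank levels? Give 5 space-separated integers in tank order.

Step 1: flows [0->2,1=3,2->3,4->2] -> levels [11 3 8 4 8]
Step 2: flows [0->2,3->1,2->3,2=4] -> levels [10 4 8 4 8]
Step 3: flows [0->2,1=3,2->3,2=4] -> levels [9 4 8 5 8]
Step 4: flows [0->2,3->1,2->3,2=4] -> levels [8 5 8 5 8]
Step 5: flows [0=2,1=3,2->3,2=4] -> levels [8 5 7 6 8]

Answer: 8 5 7 6 8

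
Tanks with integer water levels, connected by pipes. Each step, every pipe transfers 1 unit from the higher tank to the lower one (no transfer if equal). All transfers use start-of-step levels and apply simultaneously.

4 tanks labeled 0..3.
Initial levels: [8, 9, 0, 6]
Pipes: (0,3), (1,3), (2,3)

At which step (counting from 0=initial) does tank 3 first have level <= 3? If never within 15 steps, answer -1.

Answer: -1

Derivation:
Step 1: flows [0->3,1->3,3->2] -> levels [7 8 1 7]
Step 2: flows [0=3,1->3,3->2] -> levels [7 7 2 7]
Step 3: flows [0=3,1=3,3->2] -> levels [7 7 3 6]
Step 4: flows [0->3,1->3,3->2] -> levels [6 6 4 7]
Step 5: flows [3->0,3->1,3->2] -> levels [7 7 5 4]
Step 6: flows [0->3,1->3,2->3] -> levels [6 6 4 7]
  -> period-2 cycle (repeats step 4); tank 3 never drops to <=3
Tank 3 never reaches <=3 within 15 steps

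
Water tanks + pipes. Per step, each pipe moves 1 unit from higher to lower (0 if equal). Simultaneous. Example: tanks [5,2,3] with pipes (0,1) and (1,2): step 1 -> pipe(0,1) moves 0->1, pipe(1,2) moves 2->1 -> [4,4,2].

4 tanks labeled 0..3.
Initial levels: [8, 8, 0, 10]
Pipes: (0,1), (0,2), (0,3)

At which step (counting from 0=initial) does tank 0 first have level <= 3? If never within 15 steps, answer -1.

Answer: -1

Derivation:
Step 1: flows [0=1,0->2,3->0] -> levels [8 8 1 9]
Step 2: flows [0=1,0->2,3->0] -> levels [8 8 2 8]
Step 3: flows [0=1,0->2,0=3] -> levels [7 8 3 8]
Step 4: flows [1->0,0->2,3->0] -> levels [8 7 4 7]
Step 5: flows [0->1,0->2,0->3] -> levels [5 8 5 8]
Step 6: flows [1->0,0=2,3->0] -> levels [7 7 5 7]
Step 7: flows [0=1,0->2,0=3] -> levels [6 7 6 7]
Step 8: flows [1->0,0=2,3->0] -> levels [8 6 6 6]
Step 9: flows [0->1,0->2,0->3] -> levels [5 7 7 7]
Step 10: flows [1->0,2->0,3->0] -> levels [8 6 6 6]
  -> period-2 cycle (repeats step 8); tank 0 never drops to <=3
Tank 0 never reaches <=3 within 15 steps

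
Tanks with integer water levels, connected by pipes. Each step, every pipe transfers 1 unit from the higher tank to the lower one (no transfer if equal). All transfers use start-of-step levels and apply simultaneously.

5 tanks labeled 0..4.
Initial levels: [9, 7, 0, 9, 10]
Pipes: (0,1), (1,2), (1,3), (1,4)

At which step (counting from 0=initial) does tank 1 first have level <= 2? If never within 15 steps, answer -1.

Step 1: flows [0->1,1->2,3->1,4->1] -> levels [8 9 1 8 9]
Step 2: flows [1->0,1->2,1->3,1=4] -> levels [9 6 2 9 9]
Step 3: flows [0->1,1->2,3->1,4->1] -> levels [8 8 3 8 8]
Step 4: flows [0=1,1->2,1=3,1=4] -> levels [8 7 4 8 8]
Step 5: flows [0->1,1->2,3->1,4->1] -> levels [7 9 5 7 7]
Step 6: flows [1->0,1->2,1->3,1->4] -> levels [8 5 6 8 8]
Step 7: flows [0->1,2->1,3->1,4->1] -> levels [7 9 5 7 7]
  -> period-2 cycle (repeats step 5); tank 1 never drops to <=2
Tank 1 never reaches <=2 within 15 steps

Answer: -1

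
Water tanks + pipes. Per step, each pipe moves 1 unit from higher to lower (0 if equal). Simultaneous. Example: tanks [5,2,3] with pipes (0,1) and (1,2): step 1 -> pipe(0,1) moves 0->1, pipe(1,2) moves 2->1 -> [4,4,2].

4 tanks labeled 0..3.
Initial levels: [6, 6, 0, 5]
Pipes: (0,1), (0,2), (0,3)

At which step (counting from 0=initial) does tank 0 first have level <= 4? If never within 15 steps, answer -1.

Step 1: flows [0=1,0->2,0->3] -> levels [4 6 1 6]
Tank 0 first reaches <=4 at step 1

Answer: 1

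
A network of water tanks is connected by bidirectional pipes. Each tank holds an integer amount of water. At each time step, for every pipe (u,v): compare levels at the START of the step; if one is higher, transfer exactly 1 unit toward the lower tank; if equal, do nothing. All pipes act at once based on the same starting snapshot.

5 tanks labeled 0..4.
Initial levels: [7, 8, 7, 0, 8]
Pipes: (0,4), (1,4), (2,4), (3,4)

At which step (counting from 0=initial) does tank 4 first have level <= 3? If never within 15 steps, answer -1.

Answer: -1

Derivation:
Step 1: flows [4->0,1=4,4->2,4->3] -> levels [8 8 8 1 5]
Step 2: flows [0->4,1->4,2->4,4->3] -> levels [7 7 7 2 7]
Step 3: flows [0=4,1=4,2=4,4->3] -> levels [7 7 7 3 6]
Step 4: flows [0->4,1->4,2->4,4->3] -> levels [6 6 6 4 8]
Step 5: flows [4->0,4->1,4->2,4->3] -> levels [7 7 7 5 4]
Step 6: flows [0->4,1->4,2->4,3->4] -> levels [6 6 6 4 8]
  -> period-2 cycle (repeats step 4); tank 4 never drops to <=3
Tank 4 never reaches <=3 within 15 steps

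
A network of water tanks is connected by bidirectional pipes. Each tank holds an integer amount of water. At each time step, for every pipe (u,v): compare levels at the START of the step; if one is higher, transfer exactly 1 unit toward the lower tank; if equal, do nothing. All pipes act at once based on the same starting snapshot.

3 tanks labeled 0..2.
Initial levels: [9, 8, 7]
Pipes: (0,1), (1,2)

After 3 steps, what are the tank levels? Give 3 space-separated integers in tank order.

Answer: 8 8 8

Derivation:
Step 1: flows [0->1,1->2] -> levels [8 8 8]
Step 2: flows [0=1,1=2] -> levels [8 8 8]
  -> stable; steps 3..3 unchanged -> [8 8 8]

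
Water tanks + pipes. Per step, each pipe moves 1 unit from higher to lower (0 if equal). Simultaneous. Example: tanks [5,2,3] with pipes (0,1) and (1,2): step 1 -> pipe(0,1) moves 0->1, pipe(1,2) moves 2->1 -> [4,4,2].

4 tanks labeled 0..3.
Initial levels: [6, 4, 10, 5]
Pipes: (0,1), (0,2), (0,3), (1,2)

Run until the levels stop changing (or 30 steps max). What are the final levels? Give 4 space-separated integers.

Answer: 8 6 6 5

Derivation:
Step 1: flows [0->1,2->0,0->3,2->1] -> levels [5 6 8 6]
Step 2: flows [1->0,2->0,3->0,2->1] -> levels [8 6 6 5]
Step 3: flows [0->1,0->2,0->3,1=2] -> levels [5 7 7 6]
Step 4: flows [1->0,2->0,3->0,1=2] -> levels [8 6 6 5]
  -> period-2 cycle: step 4 state = step 2 state; never stabilizes
  -> state at step 30: (30-2) mod 2 = 0, same as step 2 -> [8 6 6 5]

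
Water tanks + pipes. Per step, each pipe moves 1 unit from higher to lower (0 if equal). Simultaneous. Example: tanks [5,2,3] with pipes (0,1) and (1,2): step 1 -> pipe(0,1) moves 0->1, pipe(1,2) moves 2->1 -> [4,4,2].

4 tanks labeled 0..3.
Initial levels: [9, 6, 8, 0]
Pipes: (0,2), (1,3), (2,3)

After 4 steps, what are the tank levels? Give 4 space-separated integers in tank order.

Step 1: flows [0->2,1->3,2->3] -> levels [8 5 8 2]
Step 2: flows [0=2,1->3,2->3] -> levels [8 4 7 4]
Step 3: flows [0->2,1=3,2->3] -> levels [7 4 7 5]
Step 4: flows [0=2,3->1,2->3] -> levels [7 5 6 5]

Answer: 7 5 6 5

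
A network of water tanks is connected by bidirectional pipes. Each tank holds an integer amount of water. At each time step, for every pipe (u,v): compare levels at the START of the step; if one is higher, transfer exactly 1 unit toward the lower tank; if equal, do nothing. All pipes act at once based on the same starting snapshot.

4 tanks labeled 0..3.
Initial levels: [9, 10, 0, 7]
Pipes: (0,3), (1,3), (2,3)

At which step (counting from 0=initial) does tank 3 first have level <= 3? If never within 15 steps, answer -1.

Answer: -1

Derivation:
Step 1: flows [0->3,1->3,3->2] -> levels [8 9 1 8]
Step 2: flows [0=3,1->3,3->2] -> levels [8 8 2 8]
Step 3: flows [0=3,1=3,3->2] -> levels [8 8 3 7]
Step 4: flows [0->3,1->3,3->2] -> levels [7 7 4 8]
Step 5: flows [3->0,3->1,3->2] -> levels [8 8 5 5]
Step 6: flows [0->3,1->3,2=3] -> levels [7 7 5 7]
Step 7: flows [0=3,1=3,3->2] -> levels [7 7 6 6]
Step 8: flows [0->3,1->3,2=3] -> levels [6 6 6 8]
Step 9: flows [3->0,3->1,3->2] -> levels [7 7 7 5]
Step 10: flows [0->3,1->3,2->3] -> levels [6 6 6 8]
  -> period-2 cycle (repeats step 8); tank 3 never drops to <=3
Tank 3 never reaches <=3 within 15 steps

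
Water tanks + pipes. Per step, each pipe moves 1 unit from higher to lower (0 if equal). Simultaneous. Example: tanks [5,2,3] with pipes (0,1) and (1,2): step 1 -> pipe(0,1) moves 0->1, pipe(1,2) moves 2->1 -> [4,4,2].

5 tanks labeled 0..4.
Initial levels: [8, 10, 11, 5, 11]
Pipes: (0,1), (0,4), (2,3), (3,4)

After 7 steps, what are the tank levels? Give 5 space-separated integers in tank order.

Step 1: flows [1->0,4->0,2->3,4->3] -> levels [10 9 10 7 9]
Step 2: flows [0->1,0->4,2->3,4->3] -> levels [8 10 9 9 9]
Step 3: flows [1->0,4->0,2=3,3=4] -> levels [10 9 9 9 8]
Step 4: flows [0->1,0->4,2=3,3->4] -> levels [8 10 9 8 10]
Step 5: flows [1->0,4->0,2->3,4->3] -> levels [10 9 8 10 8]
Step 6: flows [0->1,0->4,3->2,3->4] -> levels [8 10 9 8 10]
  -> period-2 cycle: step 6 state = step 4 state
  -> state at step 7: (7-4) mod 2 = 1, same as step 5 -> [10 9 8 10 8]

Answer: 10 9 8 10 8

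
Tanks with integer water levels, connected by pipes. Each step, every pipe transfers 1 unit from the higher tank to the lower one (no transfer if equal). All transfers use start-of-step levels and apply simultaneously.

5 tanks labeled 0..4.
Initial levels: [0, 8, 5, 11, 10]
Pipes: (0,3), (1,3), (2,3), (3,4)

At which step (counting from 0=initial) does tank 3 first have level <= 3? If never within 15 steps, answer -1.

Step 1: flows [3->0,3->1,3->2,3->4] -> levels [1 9 6 7 11]
Step 2: flows [3->0,1->3,3->2,4->3] -> levels [2 8 7 7 10]
Step 3: flows [3->0,1->3,2=3,4->3] -> levels [3 7 7 8 9]
Step 4: flows [3->0,3->1,3->2,4->3] -> levels [4 8 8 6 8]
Step 5: flows [3->0,1->3,2->3,4->3] -> levels [5 7 7 8 7]
Step 6: flows [3->0,3->1,3->2,3->4] -> levels [6 8 8 4 8]
Step 7: flows [0->3,1->3,2->3,4->3] -> levels [5 7 7 8 7]
  -> period-2 cycle (repeats step 5); tank 3 never drops to <=3
Tank 3 never reaches <=3 within 15 steps

Answer: -1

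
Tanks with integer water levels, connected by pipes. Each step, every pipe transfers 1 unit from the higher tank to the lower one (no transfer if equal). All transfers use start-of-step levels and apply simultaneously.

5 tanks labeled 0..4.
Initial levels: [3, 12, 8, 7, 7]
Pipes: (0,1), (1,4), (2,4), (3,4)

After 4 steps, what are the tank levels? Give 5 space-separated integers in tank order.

Step 1: flows [1->0,1->4,2->4,3=4] -> levels [4 10 7 7 9]
Step 2: flows [1->0,1->4,4->2,4->3] -> levels [5 8 8 8 8]
Step 3: flows [1->0,1=4,2=4,3=4] -> levels [6 7 8 8 8]
Step 4: flows [1->0,4->1,2=4,3=4] -> levels [7 7 8 8 7]

Answer: 7 7 8 8 7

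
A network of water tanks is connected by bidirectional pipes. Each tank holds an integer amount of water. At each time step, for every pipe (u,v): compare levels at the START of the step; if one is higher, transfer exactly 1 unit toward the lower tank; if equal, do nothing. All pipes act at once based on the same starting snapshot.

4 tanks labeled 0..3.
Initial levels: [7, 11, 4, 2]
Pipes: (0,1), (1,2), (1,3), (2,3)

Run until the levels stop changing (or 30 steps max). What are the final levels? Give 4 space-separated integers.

Step 1: flows [1->0,1->2,1->3,2->3] -> levels [8 8 4 4]
Step 2: flows [0=1,1->2,1->3,2=3] -> levels [8 6 5 5]
Step 3: flows [0->1,1->2,1->3,2=3] -> levels [7 5 6 6]
Step 4: flows [0->1,2->1,3->1,2=3] -> levels [6 8 5 5]
Step 5: flows [1->0,1->2,1->3,2=3] -> levels [7 5 6 6]
  -> period-2 cycle: step 5 state = step 3 state; never stabilizes
  -> state at step 30: (30-3) mod 2 = 1, same as step 4 -> [6 8 5 5]

Answer: 6 8 5 5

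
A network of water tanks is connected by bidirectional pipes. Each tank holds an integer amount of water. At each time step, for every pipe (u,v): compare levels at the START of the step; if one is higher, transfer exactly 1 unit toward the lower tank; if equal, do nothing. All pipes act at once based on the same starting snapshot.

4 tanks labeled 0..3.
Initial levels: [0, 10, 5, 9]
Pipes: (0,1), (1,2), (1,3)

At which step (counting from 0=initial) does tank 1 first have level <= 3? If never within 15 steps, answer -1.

Answer: -1

Derivation:
Step 1: flows [1->0,1->2,1->3] -> levels [1 7 6 10]
Step 2: flows [1->0,1->2,3->1] -> levels [2 6 7 9]
Step 3: flows [1->0,2->1,3->1] -> levels [3 7 6 8]
Step 4: flows [1->0,1->2,3->1] -> levels [4 6 7 7]
Step 5: flows [1->0,2->1,3->1] -> levels [5 7 6 6]
Step 6: flows [1->0,1->2,1->3] -> levels [6 4 7 7]
Step 7: flows [0->1,2->1,3->1] -> levels [5 7 6 6]
  -> period-2 cycle (repeats step 5); tank 1 never drops to <=3
Tank 1 never reaches <=3 within 15 steps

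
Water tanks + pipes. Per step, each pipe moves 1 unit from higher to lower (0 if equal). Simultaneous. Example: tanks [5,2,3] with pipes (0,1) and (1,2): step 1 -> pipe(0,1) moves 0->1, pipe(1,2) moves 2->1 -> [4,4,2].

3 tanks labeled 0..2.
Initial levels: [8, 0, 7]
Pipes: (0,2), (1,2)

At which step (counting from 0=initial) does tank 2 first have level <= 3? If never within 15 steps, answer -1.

Answer: -1

Derivation:
Step 1: flows [0->2,2->1] -> levels [7 1 7]
Step 2: flows [0=2,2->1] -> levels [7 2 6]
Step 3: flows [0->2,2->1] -> levels [6 3 6]
Step 4: flows [0=2,2->1] -> levels [6 4 5]
Step 5: flows [0->2,2->1] -> levels [5 5 5]
Step 6: flows [0=2,1=2] -> levels [5 5 5]
  -> stable; tank 2 stays at 5 > 3
Tank 2 never reaches <=3 within 15 steps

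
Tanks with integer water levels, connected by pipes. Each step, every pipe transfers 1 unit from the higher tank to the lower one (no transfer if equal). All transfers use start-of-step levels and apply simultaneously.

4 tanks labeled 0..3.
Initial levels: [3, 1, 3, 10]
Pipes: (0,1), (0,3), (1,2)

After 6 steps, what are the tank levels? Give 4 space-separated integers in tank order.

Step 1: flows [0->1,3->0,2->1] -> levels [3 3 2 9]
Step 2: flows [0=1,3->0,1->2] -> levels [4 2 3 8]
Step 3: flows [0->1,3->0,2->1] -> levels [4 4 2 7]
Step 4: flows [0=1,3->0,1->2] -> levels [5 3 3 6]
Step 5: flows [0->1,3->0,1=2] -> levels [5 4 3 5]
Step 6: flows [0->1,0=3,1->2] -> levels [4 4 4 5]

Answer: 4 4 4 5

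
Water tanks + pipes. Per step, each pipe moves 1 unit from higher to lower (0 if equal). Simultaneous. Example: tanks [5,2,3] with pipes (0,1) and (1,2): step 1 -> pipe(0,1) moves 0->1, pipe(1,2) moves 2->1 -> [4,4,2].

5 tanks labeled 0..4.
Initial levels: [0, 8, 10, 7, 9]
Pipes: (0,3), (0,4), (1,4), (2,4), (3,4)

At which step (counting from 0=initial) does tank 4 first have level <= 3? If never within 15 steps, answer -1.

Step 1: flows [3->0,4->0,4->1,2->4,4->3] -> levels [2 9 9 7 7]
Step 2: flows [3->0,4->0,1->4,2->4,3=4] -> levels [4 8 8 6 8]
Step 3: flows [3->0,4->0,1=4,2=4,4->3] -> levels [6 8 8 6 6]
Step 4: flows [0=3,0=4,1->4,2->4,3=4] -> levels [6 7 7 6 8]
Step 5: flows [0=3,4->0,4->1,4->2,4->3] -> levels [7 8 8 7 4]
Step 6: flows [0=3,0->4,1->4,2->4,3->4] -> levels [6 7 7 6 8]
  -> period-2 cycle (repeats step 4); tank 4 never drops to <=3
Tank 4 never reaches <=3 within 15 steps

Answer: -1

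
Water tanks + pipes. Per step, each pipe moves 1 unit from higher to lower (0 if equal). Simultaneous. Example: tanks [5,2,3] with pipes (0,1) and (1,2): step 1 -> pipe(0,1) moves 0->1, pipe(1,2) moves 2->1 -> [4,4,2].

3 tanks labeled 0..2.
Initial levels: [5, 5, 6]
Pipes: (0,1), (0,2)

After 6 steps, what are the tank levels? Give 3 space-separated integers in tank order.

Answer: 4 6 6

Derivation:
Step 1: flows [0=1,2->0] -> levels [6 5 5]
Step 2: flows [0->1,0->2] -> levels [4 6 6]
Step 3: flows [1->0,2->0] -> levels [6 5 5]
  -> period-2 cycle: step 3 state = step 1 state
  -> state at step 6: (6-1) mod 2 = 1, same as step 2 -> [4 6 6]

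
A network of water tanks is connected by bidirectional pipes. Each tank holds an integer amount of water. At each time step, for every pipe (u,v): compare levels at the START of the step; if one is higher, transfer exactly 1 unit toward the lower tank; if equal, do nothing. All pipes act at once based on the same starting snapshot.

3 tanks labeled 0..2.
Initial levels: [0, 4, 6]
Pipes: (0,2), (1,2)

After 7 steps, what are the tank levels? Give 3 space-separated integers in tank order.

Step 1: flows [2->0,2->1] -> levels [1 5 4]
Step 2: flows [2->0,1->2] -> levels [2 4 4]
Step 3: flows [2->0,1=2] -> levels [3 4 3]
Step 4: flows [0=2,1->2] -> levels [3 3 4]
Step 5: flows [2->0,2->1] -> levels [4 4 2]
Step 6: flows [0->2,1->2] -> levels [3 3 4]
  -> period-2 cycle: step 6 state = step 4 state
  -> state at step 7: (7-4) mod 2 = 1, same as step 5 -> [4 4 2]

Answer: 4 4 2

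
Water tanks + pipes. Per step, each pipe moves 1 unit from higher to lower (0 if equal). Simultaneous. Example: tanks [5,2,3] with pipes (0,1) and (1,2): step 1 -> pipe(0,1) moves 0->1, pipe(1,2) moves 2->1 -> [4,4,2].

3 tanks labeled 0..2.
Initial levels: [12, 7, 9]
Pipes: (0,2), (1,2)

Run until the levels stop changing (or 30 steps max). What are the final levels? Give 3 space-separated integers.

Step 1: flows [0->2,2->1] -> levels [11 8 9]
Step 2: flows [0->2,2->1] -> levels [10 9 9]
Step 3: flows [0->2,1=2] -> levels [9 9 10]
Step 4: flows [2->0,2->1] -> levels [10 10 8]
Step 5: flows [0->2,1->2] -> levels [9 9 10]
  -> period-2 cycle: step 5 state = step 3 state; never stabilizes
  -> state at step 30: (30-3) mod 2 = 1, same as step 4 -> [10 10 8]

Answer: 10 10 8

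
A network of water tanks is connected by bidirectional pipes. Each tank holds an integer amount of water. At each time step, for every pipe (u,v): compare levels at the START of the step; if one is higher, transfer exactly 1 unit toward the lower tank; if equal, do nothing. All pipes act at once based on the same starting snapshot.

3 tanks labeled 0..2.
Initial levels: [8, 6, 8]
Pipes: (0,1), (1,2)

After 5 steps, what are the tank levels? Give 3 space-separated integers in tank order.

Answer: 7 8 7

Derivation:
Step 1: flows [0->1,2->1] -> levels [7 8 7]
Step 2: flows [1->0,1->2] -> levels [8 6 8]
  -> period-2 cycle: step 2 state = step 0 state
  -> state at step 5: (5-0) mod 2 = 1, same as step 1 -> [7 8 7]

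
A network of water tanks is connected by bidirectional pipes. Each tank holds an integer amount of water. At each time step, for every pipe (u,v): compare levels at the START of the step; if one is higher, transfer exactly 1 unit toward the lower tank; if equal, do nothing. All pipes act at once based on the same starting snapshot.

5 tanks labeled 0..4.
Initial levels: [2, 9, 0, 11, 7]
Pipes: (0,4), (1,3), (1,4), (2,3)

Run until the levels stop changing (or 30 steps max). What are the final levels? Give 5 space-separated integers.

Answer: 7 7 6 4 5

Derivation:
Step 1: flows [4->0,3->1,1->4,3->2] -> levels [3 9 1 9 7]
Step 2: flows [4->0,1=3,1->4,3->2] -> levels [4 8 2 8 7]
Step 3: flows [4->0,1=3,1->4,3->2] -> levels [5 7 3 7 7]
Step 4: flows [4->0,1=3,1=4,3->2] -> levels [6 7 4 6 6]
Step 5: flows [0=4,1->3,1->4,3->2] -> levels [6 5 5 6 7]
Step 6: flows [4->0,3->1,4->1,3->2] -> levels [7 7 6 4 5]
Step 7: flows [0->4,1->3,1->4,2->3] -> levels [6 5 5 6 7]
  -> period-2 cycle: step 7 state = step 5 state; never stabilizes
  -> state at step 30: (30-5) mod 2 = 1, same as step 6 -> [7 7 6 4 5]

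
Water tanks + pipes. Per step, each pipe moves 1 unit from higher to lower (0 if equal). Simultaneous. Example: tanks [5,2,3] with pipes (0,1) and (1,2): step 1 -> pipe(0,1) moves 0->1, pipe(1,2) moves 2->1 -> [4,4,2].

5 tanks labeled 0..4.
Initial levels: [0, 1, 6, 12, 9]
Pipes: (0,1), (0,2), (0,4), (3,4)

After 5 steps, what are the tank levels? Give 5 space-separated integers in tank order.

Step 1: flows [1->0,2->0,4->0,3->4] -> levels [3 0 5 11 9]
Step 2: flows [0->1,2->0,4->0,3->4] -> levels [4 1 4 10 9]
Step 3: flows [0->1,0=2,4->0,3->4] -> levels [4 2 4 9 9]
Step 4: flows [0->1,0=2,4->0,3=4] -> levels [4 3 4 9 8]
Step 5: flows [0->1,0=2,4->0,3->4] -> levels [4 4 4 8 8]

Answer: 4 4 4 8 8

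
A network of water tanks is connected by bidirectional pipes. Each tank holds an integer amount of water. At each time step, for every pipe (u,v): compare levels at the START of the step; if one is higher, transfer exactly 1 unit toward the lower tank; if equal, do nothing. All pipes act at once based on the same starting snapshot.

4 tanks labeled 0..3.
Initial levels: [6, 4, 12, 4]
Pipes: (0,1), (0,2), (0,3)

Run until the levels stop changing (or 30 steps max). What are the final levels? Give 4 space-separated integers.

Step 1: flows [0->1,2->0,0->3] -> levels [5 5 11 5]
Step 2: flows [0=1,2->0,0=3] -> levels [6 5 10 5]
Step 3: flows [0->1,2->0,0->3] -> levels [5 6 9 6]
Step 4: flows [1->0,2->0,3->0] -> levels [8 5 8 5]
Step 5: flows [0->1,0=2,0->3] -> levels [6 6 8 6]
Step 6: flows [0=1,2->0,0=3] -> levels [7 6 7 6]
Step 7: flows [0->1,0=2,0->3] -> levels [5 7 7 7]
Step 8: flows [1->0,2->0,3->0] -> levels [8 6 6 6]
Step 9: flows [0->1,0->2,0->3] -> levels [5 7 7 7]
  -> period-2 cycle: step 9 state = step 7 state; never stabilizes
  -> state at step 30: (30-7) mod 2 = 1, same as step 8 -> [8 6 6 6]

Answer: 8 6 6 6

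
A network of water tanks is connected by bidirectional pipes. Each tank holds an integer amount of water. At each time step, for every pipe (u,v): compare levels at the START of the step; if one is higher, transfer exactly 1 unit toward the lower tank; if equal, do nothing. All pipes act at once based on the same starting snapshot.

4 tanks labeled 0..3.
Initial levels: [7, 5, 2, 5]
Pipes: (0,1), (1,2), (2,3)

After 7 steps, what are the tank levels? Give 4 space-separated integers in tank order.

Step 1: flows [0->1,1->2,3->2] -> levels [6 5 4 4]
Step 2: flows [0->1,1->2,2=3] -> levels [5 5 5 4]
Step 3: flows [0=1,1=2,2->3] -> levels [5 5 4 5]
Step 4: flows [0=1,1->2,3->2] -> levels [5 4 6 4]
Step 5: flows [0->1,2->1,2->3] -> levels [4 6 4 5]
Step 6: flows [1->0,1->2,3->2] -> levels [5 4 6 4]
  -> period-2 cycle: step 6 state = step 4 state
  -> state at step 7: (7-4) mod 2 = 1, same as step 5 -> [4 6 4 5]

Answer: 4 6 4 5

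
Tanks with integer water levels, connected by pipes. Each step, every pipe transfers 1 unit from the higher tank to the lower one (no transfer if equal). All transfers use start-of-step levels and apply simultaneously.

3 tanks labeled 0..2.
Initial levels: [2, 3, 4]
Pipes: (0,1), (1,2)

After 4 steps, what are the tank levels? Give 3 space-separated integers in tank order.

Answer: 3 3 3

Derivation:
Step 1: flows [1->0,2->1] -> levels [3 3 3]
Step 2: flows [0=1,1=2] -> levels [3 3 3]
  -> stable; steps 3..4 unchanged -> [3 3 3]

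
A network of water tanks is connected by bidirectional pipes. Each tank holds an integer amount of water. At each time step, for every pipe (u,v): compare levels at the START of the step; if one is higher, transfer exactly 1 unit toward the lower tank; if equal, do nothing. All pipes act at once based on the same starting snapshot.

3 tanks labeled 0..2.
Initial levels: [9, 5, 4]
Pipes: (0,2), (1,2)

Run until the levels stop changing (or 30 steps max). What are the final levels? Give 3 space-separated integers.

Answer: 6 6 6

Derivation:
Step 1: flows [0->2,1->2] -> levels [8 4 6]
Step 2: flows [0->2,2->1] -> levels [7 5 6]
Step 3: flows [0->2,2->1] -> levels [6 6 6]
Step 4: flows [0=2,1=2] -> levels [6 6 6]
  -> stable (no change)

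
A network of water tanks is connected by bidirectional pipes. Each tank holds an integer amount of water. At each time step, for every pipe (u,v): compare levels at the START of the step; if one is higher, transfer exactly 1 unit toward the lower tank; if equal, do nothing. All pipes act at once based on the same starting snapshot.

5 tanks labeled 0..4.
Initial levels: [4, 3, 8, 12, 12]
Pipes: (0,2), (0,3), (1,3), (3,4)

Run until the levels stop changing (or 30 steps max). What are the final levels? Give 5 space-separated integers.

Answer: 7 7 8 10 7

Derivation:
Step 1: flows [2->0,3->0,3->1,3=4] -> levels [6 4 7 10 12]
Step 2: flows [2->0,3->0,3->1,4->3] -> levels [8 5 6 9 11]
Step 3: flows [0->2,3->0,3->1,4->3] -> levels [8 6 7 8 10]
Step 4: flows [0->2,0=3,3->1,4->3] -> levels [7 7 8 8 9]
Step 5: flows [2->0,3->0,3->1,4->3] -> levels [9 8 7 7 8]
Step 6: flows [0->2,0->3,1->3,4->3] -> levels [7 7 8 10 7]
Step 7: flows [2->0,3->0,3->1,3->4] -> levels [9 8 7 7 8]
  -> period-2 cycle: step 7 state = step 5 state; never stabilizes
  -> state at step 30: (30-5) mod 2 = 1, same as step 6 -> [7 7 8 10 7]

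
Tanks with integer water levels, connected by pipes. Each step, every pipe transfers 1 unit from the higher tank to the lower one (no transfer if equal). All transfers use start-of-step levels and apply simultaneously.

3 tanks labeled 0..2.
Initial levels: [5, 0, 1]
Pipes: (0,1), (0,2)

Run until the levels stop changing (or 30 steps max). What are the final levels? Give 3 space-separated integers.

Answer: 1 2 3

Derivation:
Step 1: flows [0->1,0->2] -> levels [3 1 2]
Step 2: flows [0->1,0->2] -> levels [1 2 3]
Step 3: flows [1->0,2->0] -> levels [3 1 2]
  -> period-2 cycle: step 3 state = step 1 state; never stabilizes
  -> state at step 30: (30-1) mod 2 = 1, same as step 2 -> [1 2 3]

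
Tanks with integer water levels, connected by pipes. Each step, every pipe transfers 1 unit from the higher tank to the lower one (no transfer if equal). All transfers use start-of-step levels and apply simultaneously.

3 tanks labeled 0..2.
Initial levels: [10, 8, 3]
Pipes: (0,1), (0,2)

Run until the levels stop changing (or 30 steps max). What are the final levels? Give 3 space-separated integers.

Answer: 7 7 7

Derivation:
Step 1: flows [0->1,0->2] -> levels [8 9 4]
Step 2: flows [1->0,0->2] -> levels [8 8 5]
Step 3: flows [0=1,0->2] -> levels [7 8 6]
Step 4: flows [1->0,0->2] -> levels [7 7 7]
Step 5: flows [0=1,0=2] -> levels [7 7 7]
  -> stable (no change)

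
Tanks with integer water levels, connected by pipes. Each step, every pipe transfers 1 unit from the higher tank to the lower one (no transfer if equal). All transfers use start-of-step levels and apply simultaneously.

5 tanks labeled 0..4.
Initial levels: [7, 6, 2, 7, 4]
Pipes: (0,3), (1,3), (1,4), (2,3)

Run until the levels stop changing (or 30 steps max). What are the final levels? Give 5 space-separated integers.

Step 1: flows [0=3,3->1,1->4,3->2] -> levels [7 6 3 5 5]
Step 2: flows [0->3,1->3,1->4,3->2] -> levels [6 4 4 6 6]
Step 3: flows [0=3,3->1,4->1,3->2] -> levels [6 6 5 4 5]
Step 4: flows [0->3,1->3,1->4,2->3] -> levels [5 4 4 7 6]
Step 5: flows [3->0,3->1,4->1,3->2] -> levels [6 6 5 4 5]
  -> period-2 cycle: step 5 state = step 3 state; never stabilizes
  -> state at step 30: (30-3) mod 2 = 1, same as step 4 -> [5 4 4 7 6]

Answer: 5 4 4 7 6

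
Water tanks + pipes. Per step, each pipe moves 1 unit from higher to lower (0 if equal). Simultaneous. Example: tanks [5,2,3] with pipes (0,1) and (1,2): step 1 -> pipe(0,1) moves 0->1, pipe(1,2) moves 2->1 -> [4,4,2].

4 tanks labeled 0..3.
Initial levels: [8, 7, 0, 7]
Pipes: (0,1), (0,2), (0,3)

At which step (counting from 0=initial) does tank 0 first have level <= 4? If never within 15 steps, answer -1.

Answer: 4

Derivation:
Step 1: flows [0->1,0->2,0->3] -> levels [5 8 1 8]
Step 2: flows [1->0,0->2,3->0] -> levels [6 7 2 7]
Step 3: flows [1->0,0->2,3->0] -> levels [7 6 3 6]
Step 4: flows [0->1,0->2,0->3] -> levels [4 7 4 7]
Tank 0 first reaches <=4 at step 4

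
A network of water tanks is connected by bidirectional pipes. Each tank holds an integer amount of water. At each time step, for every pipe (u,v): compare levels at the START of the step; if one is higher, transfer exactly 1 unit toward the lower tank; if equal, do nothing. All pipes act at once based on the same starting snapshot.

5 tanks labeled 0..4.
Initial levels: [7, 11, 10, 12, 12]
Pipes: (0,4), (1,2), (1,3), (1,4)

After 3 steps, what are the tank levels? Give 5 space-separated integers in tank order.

Answer: 10 12 11 11 8

Derivation:
Step 1: flows [4->0,1->2,3->1,4->1] -> levels [8 12 11 11 10]
Step 2: flows [4->0,1->2,1->3,1->4] -> levels [9 9 12 12 10]
Step 3: flows [4->0,2->1,3->1,4->1] -> levels [10 12 11 11 8]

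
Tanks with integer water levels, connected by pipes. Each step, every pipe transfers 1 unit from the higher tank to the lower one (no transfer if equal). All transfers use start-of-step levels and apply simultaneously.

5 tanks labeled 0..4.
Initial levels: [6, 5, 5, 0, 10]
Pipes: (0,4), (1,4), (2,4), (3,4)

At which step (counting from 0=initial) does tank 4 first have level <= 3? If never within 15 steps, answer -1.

Answer: 5

Derivation:
Step 1: flows [4->0,4->1,4->2,4->3] -> levels [7 6 6 1 6]
Step 2: flows [0->4,1=4,2=4,4->3] -> levels [6 6 6 2 6]
Step 3: flows [0=4,1=4,2=4,4->3] -> levels [6 6 6 3 5]
Step 4: flows [0->4,1->4,2->4,4->3] -> levels [5 5 5 4 7]
Step 5: flows [4->0,4->1,4->2,4->3] -> levels [6 6 6 5 3]
Tank 4 first reaches <=3 at step 5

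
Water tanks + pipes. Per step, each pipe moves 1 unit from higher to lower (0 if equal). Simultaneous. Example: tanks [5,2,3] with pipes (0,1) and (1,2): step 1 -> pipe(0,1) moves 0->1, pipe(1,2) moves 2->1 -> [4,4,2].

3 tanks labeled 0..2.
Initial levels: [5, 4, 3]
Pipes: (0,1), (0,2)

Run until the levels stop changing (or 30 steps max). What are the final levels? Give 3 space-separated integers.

Step 1: flows [0->1,0->2] -> levels [3 5 4]
Step 2: flows [1->0,2->0] -> levels [5 4 3]
  -> period-2 cycle: step 2 state = step 0 state; never stabilizes
  -> state at step 30: (30-0) mod 2 = 0, same as step 0 -> [5 4 3]

Answer: 5 4 3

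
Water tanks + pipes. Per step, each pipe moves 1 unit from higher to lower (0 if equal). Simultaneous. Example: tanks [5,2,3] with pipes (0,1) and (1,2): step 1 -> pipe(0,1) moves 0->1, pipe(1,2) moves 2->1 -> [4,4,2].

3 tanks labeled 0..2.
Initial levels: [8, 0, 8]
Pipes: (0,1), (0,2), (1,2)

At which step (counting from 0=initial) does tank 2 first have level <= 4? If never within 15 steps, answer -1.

Answer: -1

Derivation:
Step 1: flows [0->1,0=2,2->1] -> levels [7 2 7]
Step 2: flows [0->1,0=2,2->1] -> levels [6 4 6]
Step 3: flows [0->1,0=2,2->1] -> levels [5 6 5]
Step 4: flows [1->0,0=2,1->2] -> levels [6 4 6]
  -> period-2 cycle (repeats step 2); tank 2 never drops to <=4
Tank 2 never reaches <=4 within 15 steps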